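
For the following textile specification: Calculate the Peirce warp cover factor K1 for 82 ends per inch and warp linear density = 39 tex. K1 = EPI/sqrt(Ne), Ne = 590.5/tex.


Formula: K1 = EPI / sqrt(Ne), with Ne = 590.5 / tex_warp
Step 1: Ne = 590.5 / 39 = 15.141
Step 2: sqrt(Ne) = sqrt(15.141) = 3.8911
Step 3: K1 = 82 / 3.8911 = 21.1

21.1


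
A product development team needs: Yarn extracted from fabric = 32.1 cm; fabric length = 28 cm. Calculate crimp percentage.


Formula: Crimp% = ((L_yarn - L_fabric) / L_fabric) * 100
Step 1: Extension = 32.1 - 28 = 4.1 cm
Step 2: Crimp% = (4.1 / 28) * 100
Step 3: Crimp% = 0.146429 * 100 = 14.6429% ≈ 14.6%

14.6%


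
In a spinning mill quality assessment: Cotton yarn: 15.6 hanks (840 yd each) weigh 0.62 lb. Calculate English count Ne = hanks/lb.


Formula: Ne = hanks / mass_lb
Substituting: Ne = 15.6 / 0.62
Ne = 25.2

25.2 Ne


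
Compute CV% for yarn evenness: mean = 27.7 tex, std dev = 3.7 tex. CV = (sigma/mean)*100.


Formula: CV% = (standard deviation / mean) * 100
Step 1: Ratio = 3.7 / 27.7 = 0.133574
Step 2: CV% = 0.133574 * 100 = 13.3574% ≈ 13.4%

13.4%


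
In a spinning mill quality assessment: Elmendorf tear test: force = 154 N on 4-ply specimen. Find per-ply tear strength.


Formula: Per-ply strength = Total force / Number of plies
Per-ply = 154 N / 4
Per-ply = 38.5 N

38.5 N


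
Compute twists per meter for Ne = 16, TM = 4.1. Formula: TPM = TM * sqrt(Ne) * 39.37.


Formula: TPM = TM * sqrt(Ne) * 39.37
Step 1: sqrt(Ne) = sqrt(16) = 4
Step 2: TM * sqrt(Ne) = 4.1 * 4 = 16.4
Step 3: TPM = 16.4 * 39.37 = 646 twists/m

646 twists/m


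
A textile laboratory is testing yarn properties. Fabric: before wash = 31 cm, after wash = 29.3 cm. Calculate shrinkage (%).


Formula: Shrinkage% = ((L_before - L_after) / L_before) * 100
Step 1: Shrinkage = 31 - 29.3 = 1.7 cm
Step 2: Shrinkage% = (1.7 / 31) * 100
Step 3: Shrinkage% = 0.054839 * 100 = 5.4839% ≈ 5.5%

5.5%


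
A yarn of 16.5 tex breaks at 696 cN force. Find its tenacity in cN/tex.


Formula: Tenacity = Breaking force / Linear density
Tenacity = 696 cN / 16.5 tex
Tenacity = 42.18 cN/tex

42.18 cN/tex


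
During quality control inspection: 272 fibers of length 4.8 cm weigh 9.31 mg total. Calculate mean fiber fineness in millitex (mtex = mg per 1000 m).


Formula: fineness (mtex) = mass (mg) / total length (km) = (mass_mg / total_length_m) * 1000
Step 1: Convert fiber length: 4.8 cm = 0.048 m
Step 2: Total fiber length = 272 * 0.048 = 13.056 m
Step 3: Linear density = 9.31 mg / 13.056 m = 0.7131 mg/m
Step 4: fineness = 0.7131 * 1000 = 713.1 mtex

713.1 mtex


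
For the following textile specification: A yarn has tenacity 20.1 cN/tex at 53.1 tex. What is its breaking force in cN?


Formula: Breaking force = Tenacity * Linear density
F = 20.1 cN/tex * 53.1 tex
F = 1067.31 cN

1067.31 cN


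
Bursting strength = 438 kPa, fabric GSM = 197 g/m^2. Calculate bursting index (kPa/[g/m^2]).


Formula: Bursting Index = Bursting Strength / Fabric GSM
BI = 438 kPa / 197 g/m^2
BI = 2.223 kPa/(g/m^2)

2.223 kPa/(g/m^2)


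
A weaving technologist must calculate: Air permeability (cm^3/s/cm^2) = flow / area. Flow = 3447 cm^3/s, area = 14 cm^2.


Formula: Air Permeability = Airflow / Test Area
AP = 3447 cm^3/s / 14 cm^2
AP = 246.2 cm^3/s/cm^2

246.2 cm^3/s/cm^2


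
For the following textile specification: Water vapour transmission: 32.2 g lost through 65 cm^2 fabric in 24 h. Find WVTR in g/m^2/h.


Formula: WVTR = mass_loss / (area * time)
Step 1: Convert area: 65 cm^2 = 0.0065 m^2
Step 2: WVTR = 32.2 g / (0.0065 m^2 * 24 h)
Step 3: WVTR = 32.2 / 0.156 = 206.4 g/m^2/h

206.4 g/m^2/h


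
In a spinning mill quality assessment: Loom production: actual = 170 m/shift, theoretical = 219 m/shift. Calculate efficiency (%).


Formula: Efficiency% = (Actual output / Theoretical output) * 100
Efficiency% = (170 / 219) * 100
Efficiency% = 0.776256 * 100 = 77.6256% ≈ 77.6%

77.6%


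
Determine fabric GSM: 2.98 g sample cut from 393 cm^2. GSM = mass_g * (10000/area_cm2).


Formula: GSM = mass_g / area_m2
Step 1: Convert area: 393 cm^2 = 393 / 10000 = 0.0393 m^2
Step 2: GSM = 2.98 g / 0.0393 m^2 = 75.8 g/m^2

75.8 g/m^2


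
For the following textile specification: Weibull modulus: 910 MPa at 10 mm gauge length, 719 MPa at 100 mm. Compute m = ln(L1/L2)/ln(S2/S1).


Formula: m = ln(L1/L2) / ln(S2/S1)
Step 1: ln(L1/L2) = ln(10/100) = -2.30259
Step 2: S2/S1 = 719/910 = 0.79011
Step 3: ln(S2/S1) = ln(0.79011) = -0.23558
Step 4: m = -2.30259 / -0.23558 = 9.77

9.77 (Weibull m)


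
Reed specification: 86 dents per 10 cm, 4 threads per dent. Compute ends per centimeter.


Formula: EPC = (dents per 10 cm * ends per dent) / 10
Step 1: Total ends per 10 cm = 86 * 4 = 344
Step 2: EPC = 344 / 10 = 34.4 ends/cm

34.4 ends/cm


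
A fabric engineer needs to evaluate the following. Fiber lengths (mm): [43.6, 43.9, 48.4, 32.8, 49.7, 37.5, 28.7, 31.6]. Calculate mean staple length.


Formula: Mean = sum of lengths / count
Sum = 43.6 + 43.9 + 48.4 + 32.8 + 49.7 + 37.5 + 28.7 + 31.6
Sum = 316.2 mm
Mean = 316.2 / 8 = 39.53 mm

39.53 mm


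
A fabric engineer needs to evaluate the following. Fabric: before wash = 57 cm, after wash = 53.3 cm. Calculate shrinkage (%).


Formula: Shrinkage% = ((L_before - L_after) / L_before) * 100
Step 1: Shrinkage = 57 - 53.3 = 3.7 cm
Step 2: Shrinkage% = (3.7 / 57) * 100
Step 3: Shrinkage% = 0.064912 * 100 = 6.4912% ≈ 6.5%

6.5%


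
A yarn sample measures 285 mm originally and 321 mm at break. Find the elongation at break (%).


Formula: Elongation (%) = ((L_break - L0) / L0) * 100
Step 1: Extension = 321 - 285 = 36 mm
Step 2: Elongation = (36 / 285) * 100
Step 3: Elongation = 0.126316 * 100 = 12.6316% ≈ 12.6%

12.6%


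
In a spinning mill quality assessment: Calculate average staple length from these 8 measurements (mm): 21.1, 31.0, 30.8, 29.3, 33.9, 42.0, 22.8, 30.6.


Formula: Mean = sum of lengths / count
Sum = 21.1 + 31.0 + 30.8 + 29.3 + 33.9 + 42.0 + 22.8 + 30.6
Sum = 241.5 mm
Mean = 241.5 / 8 = 30.19 mm

30.19 mm


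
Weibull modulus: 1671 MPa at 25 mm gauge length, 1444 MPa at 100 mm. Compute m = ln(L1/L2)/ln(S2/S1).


Formula: m = ln(L1/L2) / ln(S2/S1)
Step 1: ln(L1/L2) = ln(25/100) = -1.38629
Step 2: S2/S1 = 1444/1671 = 0.86415
Step 3: ln(S2/S1) = ln(0.86415) = -0.14601
Step 4: m = -1.38629 / -0.14601 = 9.49

9.49 (Weibull m)


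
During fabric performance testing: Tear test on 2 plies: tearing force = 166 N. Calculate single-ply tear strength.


Formula: Per-ply strength = Total force / Number of plies
Per-ply = 166 N / 2
Per-ply = 83 N

83 N


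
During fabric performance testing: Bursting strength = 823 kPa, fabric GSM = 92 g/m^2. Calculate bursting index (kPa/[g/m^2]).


Formula: Bursting Index = Bursting Strength / Fabric GSM
BI = 823 kPa / 92 g/m^2
BI = 8.946 kPa/(g/m^2)

8.946 kPa/(g/m^2)


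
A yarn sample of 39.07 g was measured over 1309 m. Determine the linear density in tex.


Formula: Tex = (mass_g / length_m) * 1000
Substituting: Tex = (39.07 / 1309) * 1000
Intermediate: 39.07 / 1309 = 0.02984721 g/m
Tex = 0.02984721 * 1000 = 29.85 tex

29.85 tex


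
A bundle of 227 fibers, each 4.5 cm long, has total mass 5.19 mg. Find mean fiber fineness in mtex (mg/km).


Formula: fineness (mtex) = mass (mg) / total length (km) = (mass_mg / total_length_m) * 1000
Step 1: Convert fiber length: 4.5 cm = 0.045 m
Step 2: Total fiber length = 227 * 0.045 = 10.215 m
Step 3: Linear density = 5.19 mg / 10.215 m = 0.5081 mg/m
Step 4: fineness = 0.5081 * 1000 = 508.1 mtex

508.1 mtex


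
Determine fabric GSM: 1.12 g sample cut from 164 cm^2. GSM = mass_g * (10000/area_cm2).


Formula: GSM = mass_g / area_m2
Step 1: Convert area: 164 cm^2 = 164 / 10000 = 0.0164 m^2
Step 2: GSM = 1.12 g / 0.0164 m^2 = 68.3 g/m^2

68.3 g/m^2


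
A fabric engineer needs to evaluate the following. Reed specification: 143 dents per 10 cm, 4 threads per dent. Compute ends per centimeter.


Formula: EPC = (dents per 10 cm * ends per dent) / 10
Step 1: Total ends per 10 cm = 143 * 4 = 572
Step 2: EPC = 572 / 10 = 57.2 ends/cm

57.2 ends/cm


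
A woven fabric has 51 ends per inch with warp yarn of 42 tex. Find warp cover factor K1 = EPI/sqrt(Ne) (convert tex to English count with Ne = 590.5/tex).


Formula: K1 = EPI / sqrt(Ne), with Ne = 590.5 / tex_warp
Step 1: Ne = 590.5 / 42 = 14.06
Step 2: sqrt(Ne) = sqrt(14.06) = 3.7497
Step 3: K1 = 51 / 3.7497 = 13.6

13.6


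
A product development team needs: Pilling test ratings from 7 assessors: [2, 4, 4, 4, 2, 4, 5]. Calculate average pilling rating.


Formula: Mean = sum / count
Sum = 2 + 4 + 4 + 4 + 2 + 4 + 5 = 25
Mean = 25 / 7 = 3.6

3.6


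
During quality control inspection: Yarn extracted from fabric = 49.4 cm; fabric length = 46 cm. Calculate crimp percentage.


Formula: Crimp% = ((L_yarn - L_fabric) / L_fabric) * 100
Step 1: Extension = 49.4 - 46 = 3.4 cm
Step 2: Crimp% = (3.4 / 46) * 100
Step 3: Crimp% = 0.073913 * 100 = 7.3913% ≈ 7.4%

7.4%


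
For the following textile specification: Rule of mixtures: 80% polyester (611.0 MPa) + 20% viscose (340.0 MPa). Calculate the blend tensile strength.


Formula: Blend property = (fraction_A * property_A) + (fraction_B * property_B)
Step 1: Contribution A = 80/100 * 611.0 MPa = 488.8 MPa
Step 2: Contribution B = 20/100 * 340.0 MPa = 68.0 MPa
Step 3: Blend tensile strength = 488.8 + 68.0 = 556.8 MPa

556.8 MPa


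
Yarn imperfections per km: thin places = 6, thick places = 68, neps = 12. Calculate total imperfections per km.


Formula: Total = thin places + thick places + neps
Total = 6 + 68 + 12
Total = 86 imperfections/km

86 imperfections/km


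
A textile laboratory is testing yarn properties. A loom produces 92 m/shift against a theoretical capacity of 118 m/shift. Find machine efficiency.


Formula: Efficiency% = (Actual output / Theoretical output) * 100
Efficiency% = (92 / 118) * 100
Efficiency% = 0.779661 * 100 = 77.9661% ≈ 78.0%

78.0%


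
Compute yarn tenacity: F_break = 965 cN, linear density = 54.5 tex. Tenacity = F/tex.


Formula: Tenacity = Breaking force / Linear density
Tenacity = 965 cN / 54.5 tex
Tenacity = 17.71 cN/tex

17.71 cN/tex


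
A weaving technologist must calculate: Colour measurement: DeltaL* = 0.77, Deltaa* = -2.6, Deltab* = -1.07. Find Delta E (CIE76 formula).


Formula: Delta E = sqrt(dL*^2 + da*^2 + db*^2)
Step 1: dL*^2 = 0.77^2 = 0.5929
Step 2: da*^2 = (-2.6)^2 = 6.76
Step 3: db*^2 = (-1.07)^2 = 1.1449
Step 4: Sum = 0.5929 + 6.76 + 1.1449 = 8.4978
Step 5: Delta E = sqrt(8.4978) = 2.92

2.92 Delta E


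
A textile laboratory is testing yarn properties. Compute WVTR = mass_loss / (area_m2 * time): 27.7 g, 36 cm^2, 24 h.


Formula: WVTR = mass_loss / (area * time)
Step 1: Convert area: 36 cm^2 = 0.0036 m^2
Step 2: WVTR = 27.7 g / (0.0036 m^2 * 24 h)
Step 3: WVTR = 27.7 / 0.0864 = 320.6 g/m^2/h

320.6 g/m^2/h


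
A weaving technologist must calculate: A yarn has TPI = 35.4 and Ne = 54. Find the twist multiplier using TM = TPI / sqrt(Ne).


Formula: TM = TPI / sqrt(Ne)
Step 1: sqrt(Ne) = sqrt(54) = 7.3485
Step 2: TM = 35.4 / 7.3485 = 4.82

4.82 TM


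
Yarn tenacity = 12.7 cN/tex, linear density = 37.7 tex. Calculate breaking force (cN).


Formula: Breaking force = Tenacity * Linear density
F = 12.7 cN/tex * 37.7 tex
F = 478.79 cN

478.79 cN


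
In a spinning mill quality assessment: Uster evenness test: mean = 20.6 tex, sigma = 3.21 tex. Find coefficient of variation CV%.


Formula: CV% = (standard deviation / mean) * 100
Step 1: Ratio = 3.21 / 20.6 = 0.155825
Step 2: CV% = 0.155825 * 100 = 15.5825% ≈ 15.6%

15.6%


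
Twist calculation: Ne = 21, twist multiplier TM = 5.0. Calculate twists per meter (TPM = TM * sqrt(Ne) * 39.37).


Formula: TPM = TM * sqrt(Ne) * 39.37
Step 1: sqrt(Ne) = sqrt(21) = 4.5826
Step 2: TM * sqrt(Ne) = 5.0 * 4.5826 = 22.913
Step 3: TPM = 22.913 * 39.37 = 902 twists/m

902 twists/m


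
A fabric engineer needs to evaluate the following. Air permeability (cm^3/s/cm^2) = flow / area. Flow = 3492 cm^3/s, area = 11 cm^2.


Formula: Air Permeability = Airflow / Test Area
AP = 3492 cm^3/s / 11 cm^2
AP = 317.5 cm^3/s/cm^2

317.5 cm^3/s/cm^2


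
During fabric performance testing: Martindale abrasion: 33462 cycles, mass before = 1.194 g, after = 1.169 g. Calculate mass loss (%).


Formula: Mass loss% = ((m_before - m_after) / m_before) * 100
Step 1: Mass loss = 1.194 - 1.169 = 0.025 g
Step 2: Ratio = 0.025 / 1.194 = 0.020938
Step 3: Mass loss% = 0.020938 * 100 = 2.0938% ≈ 2.09%

2.09%


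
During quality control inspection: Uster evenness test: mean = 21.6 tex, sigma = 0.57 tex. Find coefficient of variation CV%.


Formula: CV% = (standard deviation / mean) * 100
Step 1: Ratio = 0.57 / 21.6 = 0.026389
Step 2: CV% = 0.026389 * 100 = 2.6389% ≈ 2.6%

2.6%


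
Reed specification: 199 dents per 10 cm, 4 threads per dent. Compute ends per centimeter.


Formula: EPC = (dents per 10 cm * ends per dent) / 10
Step 1: Total ends per 10 cm = 199 * 4 = 796
Step 2: EPC = 796 / 10 = 79.6 ends/cm

79.6 ends/cm


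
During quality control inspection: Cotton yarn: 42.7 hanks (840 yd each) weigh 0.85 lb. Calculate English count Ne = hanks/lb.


Formula: Ne = hanks / mass_lb
Substituting: Ne = 42.7 / 0.85
Ne = 50.2

50.2 Ne


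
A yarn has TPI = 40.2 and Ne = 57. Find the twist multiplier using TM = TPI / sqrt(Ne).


Formula: TM = TPI / sqrt(Ne)
Step 1: sqrt(Ne) = sqrt(57) = 7.5498
Step 2: TM = 40.2 / 7.5498 = 5.32

5.32 TM


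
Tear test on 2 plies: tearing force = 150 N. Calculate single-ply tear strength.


Formula: Per-ply strength = Total force / Number of plies
Per-ply = 150 N / 2
Per-ply = 75 N

75 N


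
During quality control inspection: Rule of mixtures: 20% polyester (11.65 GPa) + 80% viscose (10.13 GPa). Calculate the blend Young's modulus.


Formula: Blend property = (fraction_A * property_A) + (fraction_B * property_B)
Step 1: Contribution A = 20/100 * 11.65 GPa = 2.33 GPa
Step 2: Contribution B = 80/100 * 10.13 GPa = 8.104 GPa
Step 3: Blend Young's modulus = 2.33 + 8.104 = 10.434 GPa

10.434 GPa


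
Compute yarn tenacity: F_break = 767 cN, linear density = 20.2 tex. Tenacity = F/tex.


Formula: Tenacity = Breaking force / Linear density
Tenacity = 767 cN / 20.2 tex
Tenacity = 37.97 cN/tex

37.97 cN/tex


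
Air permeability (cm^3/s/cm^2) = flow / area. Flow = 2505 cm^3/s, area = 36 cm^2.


Formula: Air Permeability = Airflow / Test Area
AP = 2505 cm^3/s / 36 cm^2
AP = 69.6 cm^3/s/cm^2

69.6 cm^3/s/cm^2


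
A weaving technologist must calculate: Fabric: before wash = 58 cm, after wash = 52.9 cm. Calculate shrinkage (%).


Formula: Shrinkage% = ((L_before - L_after) / L_before) * 100
Step 1: Shrinkage = 58 - 52.9 = 5.1 cm
Step 2: Shrinkage% = (5.1 / 58) * 100
Step 3: Shrinkage% = 0.087931 * 100 = 8.7931% ≈ 8.8%

8.8%


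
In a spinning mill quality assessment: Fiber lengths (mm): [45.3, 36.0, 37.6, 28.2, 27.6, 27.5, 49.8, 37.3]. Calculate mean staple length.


Formula: Mean = sum of lengths / count
Sum = 45.3 + 36.0 + 37.6 + 28.2 + 27.6 + 27.5 + 49.8 + 37.3
Sum = 289.3 mm
Mean = 289.3 / 8 = 36.16 mm

36.16 mm


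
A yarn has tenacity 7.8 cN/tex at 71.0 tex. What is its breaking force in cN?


Formula: Breaking force = Tenacity * Linear density
F = 7.8 cN/tex * 71.0 tex
F = 553.80 cN

553.80 cN


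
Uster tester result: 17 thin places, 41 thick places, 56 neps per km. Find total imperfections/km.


Formula: Total = thin places + thick places + neps
Total = 17 + 41 + 56
Total = 114 imperfections/km

114 imperfections/km


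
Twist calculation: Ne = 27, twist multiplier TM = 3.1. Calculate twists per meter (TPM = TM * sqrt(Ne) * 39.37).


Formula: TPM = TM * sqrt(Ne) * 39.37
Step 1: sqrt(Ne) = sqrt(27) = 5.1962
Step 2: TM * sqrt(Ne) = 3.1 * 5.1962 = 16.1082
Step 3: TPM = 16.1082 * 39.37 = 634 twists/m

634 twists/m


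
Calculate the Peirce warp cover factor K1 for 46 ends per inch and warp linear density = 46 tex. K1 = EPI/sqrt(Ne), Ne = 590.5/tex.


Formula: K1 = EPI / sqrt(Ne), with Ne = 590.5 / tex_warp
Step 1: Ne = 590.5 / 46 = 12.837
Step 2: sqrt(Ne) = sqrt(12.837) = 3.5829
Step 3: K1 = 46 / 3.5829 = 12.8

12.8


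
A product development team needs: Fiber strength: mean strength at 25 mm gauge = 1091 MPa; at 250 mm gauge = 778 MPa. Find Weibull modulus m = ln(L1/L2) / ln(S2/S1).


Formula: m = ln(L1/L2) / ln(S2/S1)
Step 1: ln(L1/L2) = ln(25/250) = -2.30259
Step 2: S2/S1 = 778/1091 = 0.71311
Step 3: ln(S2/S1) = ln(0.71311) = -0.33812
Step 4: m = -2.30259 / -0.33812 = 6.81

6.81 (Weibull m)


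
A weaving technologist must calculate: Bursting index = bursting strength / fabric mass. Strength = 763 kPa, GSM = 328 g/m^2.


Formula: Bursting Index = Bursting Strength / Fabric GSM
BI = 763 kPa / 328 g/m^2
BI = 2.326 kPa/(g/m^2)

2.326 kPa/(g/m^2)


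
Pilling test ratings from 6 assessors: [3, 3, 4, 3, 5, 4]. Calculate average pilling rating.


Formula: Mean = sum / count
Sum = 3 + 3 + 4 + 3 + 5 + 4 = 22
Mean = 22 / 6 = 3.7

3.7


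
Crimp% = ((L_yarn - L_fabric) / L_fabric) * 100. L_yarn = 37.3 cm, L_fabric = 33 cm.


Formula: Crimp% = ((L_yarn - L_fabric) / L_fabric) * 100
Step 1: Extension = 37.3 - 33 = 4.3 cm
Step 2: Crimp% = (4.3 / 33) * 100
Step 3: Crimp% = 0.130303 * 100 = 13.0303% ≈ 13.0%

13.0%


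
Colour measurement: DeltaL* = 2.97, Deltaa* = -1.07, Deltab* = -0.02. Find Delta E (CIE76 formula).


Formula: Delta E = sqrt(dL*^2 + da*^2 + db*^2)
Step 1: dL*^2 = 2.97^2 = 8.8209
Step 2: da*^2 = (-1.07)^2 = 1.1449
Step 3: db*^2 = (-0.02)^2 = 0.0004
Step 4: Sum = 8.8209 + 1.1449 + 0.0004 = 9.9662
Step 5: Delta E = sqrt(9.9662) = 3.16

3.16 Delta E


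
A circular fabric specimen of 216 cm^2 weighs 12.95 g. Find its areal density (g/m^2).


Formula: GSM = mass_g / area_m2
Step 1: Convert area: 216 cm^2 = 216 / 10000 = 0.0216 m^2
Step 2: GSM = 12.95 g / 0.0216 m^2 = 599.5 g/m^2

599.5 g/m^2


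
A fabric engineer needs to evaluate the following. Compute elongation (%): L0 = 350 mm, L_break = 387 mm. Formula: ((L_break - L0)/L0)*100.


Formula: Elongation (%) = ((L_break - L0) / L0) * 100
Step 1: Extension = 387 - 350 = 37 mm
Step 2: Elongation = (37 / 350) * 100
Step 3: Elongation = 0.105714 * 100 = 10.5714% ≈ 10.6%

10.6%


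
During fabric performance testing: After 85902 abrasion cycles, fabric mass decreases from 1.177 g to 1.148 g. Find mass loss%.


Formula: Mass loss% = ((m_before - m_after) / m_before) * 100
Step 1: Mass loss = 1.177 - 1.148 = 0.029 g
Step 2: Ratio = 0.029 / 1.177 = 0.0246389
Step 3: Mass loss% = 0.0246389 * 100 = 2.46389% ≈ 2.46%

2.46%


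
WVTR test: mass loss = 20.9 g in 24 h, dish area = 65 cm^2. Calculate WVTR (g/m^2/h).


Formula: WVTR = mass_loss / (area * time)
Step 1: Convert area: 65 cm^2 = 0.0065 m^2
Step 2: WVTR = 20.9 g / (0.0065 m^2 * 24 h)
Step 3: WVTR = 20.9 / 0.156 = 134.0 g/m^2/h

134.0 g/m^2/h


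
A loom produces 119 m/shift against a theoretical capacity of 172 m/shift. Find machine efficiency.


Formula: Efficiency% = (Actual output / Theoretical output) * 100
Efficiency% = (119 / 172) * 100
Efficiency% = 0.69186 * 100 = 69.186% ≈ 69.2%

69.2%


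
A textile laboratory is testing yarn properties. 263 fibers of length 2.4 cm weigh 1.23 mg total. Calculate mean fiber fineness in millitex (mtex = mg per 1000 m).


Formula: fineness (mtex) = mass (mg) / total length (km) = (mass_mg / total_length_m) * 1000
Step 1: Convert fiber length: 2.4 cm = 0.024 m
Step 2: Total fiber length = 263 * 0.024 = 6.312 m
Step 3: Linear density = 1.23 mg / 6.312 m = 0.1949 mg/m
Step 4: fineness = 0.1949 * 1000 = 194.9 mtex

194.9 mtex


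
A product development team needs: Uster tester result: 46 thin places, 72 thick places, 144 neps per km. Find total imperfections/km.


Formula: Total = thin places + thick places + neps
Total = 46 + 72 + 144
Total = 262 imperfections/km

262 imperfections/km


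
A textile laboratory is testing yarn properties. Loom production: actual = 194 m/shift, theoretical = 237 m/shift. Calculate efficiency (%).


Formula: Efficiency% = (Actual output / Theoretical output) * 100
Efficiency% = (194 / 237) * 100
Efficiency% = 0.818565 * 100 = 81.8565% ≈ 81.9%

81.9%


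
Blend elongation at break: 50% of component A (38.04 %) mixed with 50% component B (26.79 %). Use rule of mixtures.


Formula: Blend property = (fraction_A * property_A) + (fraction_B * property_B)
Step 1: Contribution A = 50/100 * 38.04 % = 19.02 %
Step 2: Contribution B = 50/100 * 26.79 % = 13.395 %
Step 3: Blend elongation at break = 19.02 + 13.395 = 32.415 %

32.415 %


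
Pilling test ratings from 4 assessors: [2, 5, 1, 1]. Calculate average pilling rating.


Formula: Mean = sum / count
Sum = 2 + 5 + 1 + 1 = 9
Mean = 9 / 4 = 2.3

2.3


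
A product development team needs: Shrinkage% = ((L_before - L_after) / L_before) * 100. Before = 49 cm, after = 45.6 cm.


Formula: Shrinkage% = ((L_before - L_after) / L_before) * 100
Step 1: Shrinkage = 49 - 45.6 = 3.4 cm
Step 2: Shrinkage% = (3.4 / 49) * 100
Step 3: Shrinkage% = 0.069388 * 100 = 6.9388% ≈ 6.9%

6.9%


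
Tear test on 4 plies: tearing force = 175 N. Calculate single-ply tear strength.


Formula: Per-ply strength = Total force / Number of plies
Per-ply = 175 N / 4
Per-ply = 43.75 N

43.75 N


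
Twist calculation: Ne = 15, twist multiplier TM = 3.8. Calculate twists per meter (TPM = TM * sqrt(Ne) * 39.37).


Formula: TPM = TM * sqrt(Ne) * 39.37
Step 1: sqrt(Ne) = sqrt(15) = 3.873
Step 2: TM * sqrt(Ne) = 3.8 * 3.873 = 14.7174
Step 3: TPM = 14.7174 * 39.37 = 579 twists/m

579 twists/m


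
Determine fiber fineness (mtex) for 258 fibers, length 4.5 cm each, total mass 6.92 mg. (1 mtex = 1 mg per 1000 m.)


Formula: fineness (mtex) = mass (mg) / total length (km) = (mass_mg / total_length_m) * 1000
Step 1: Convert fiber length: 4.5 cm = 0.045 m
Step 2: Total fiber length = 258 * 0.045 = 11.61 m
Step 3: Linear density = 6.92 mg / 11.61 m = 0.5960 mg/m
Step 4: fineness = 0.5960 * 1000 = 596.0 mtex

596.0 mtex


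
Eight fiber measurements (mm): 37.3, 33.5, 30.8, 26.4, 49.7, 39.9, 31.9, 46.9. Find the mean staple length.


Formula: Mean = sum of lengths / count
Sum = 37.3 + 33.5 + 30.8 + 26.4 + 49.7 + 39.9 + 31.9 + 46.9
Sum = 296.4 mm
Mean = 296.4 / 8 = 37.05 mm

37.05 mm


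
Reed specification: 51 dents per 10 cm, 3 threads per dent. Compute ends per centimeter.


Formula: EPC = (dents per 10 cm * ends per dent) / 10
Step 1: Total ends per 10 cm = 51 * 3 = 153
Step 2: EPC = 153 / 10 = 15.3 ends/cm

15.3 ends/cm


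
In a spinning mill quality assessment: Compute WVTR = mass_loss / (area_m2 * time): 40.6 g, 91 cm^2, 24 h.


Formula: WVTR = mass_loss / (area * time)
Step 1: Convert area: 91 cm^2 = 0.0091 m^2
Step 2: WVTR = 40.6 g / (0.0091 m^2 * 24 h)
Step 3: WVTR = 40.6 / 0.2184 = 185.9 g/m^2/h

185.9 g/m^2/h


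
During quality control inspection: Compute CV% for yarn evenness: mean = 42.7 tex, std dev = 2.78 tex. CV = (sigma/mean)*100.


Formula: CV% = (standard deviation / mean) * 100
Step 1: Ratio = 2.78 / 42.7 = 0.065105
Step 2: CV% = 0.065105 * 100 = 6.5105% ≈ 6.5%

6.5%


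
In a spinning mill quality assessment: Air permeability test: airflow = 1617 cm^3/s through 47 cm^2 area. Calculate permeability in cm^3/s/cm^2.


Formula: Air Permeability = Airflow / Test Area
AP = 1617 cm^3/s / 47 cm^2
AP = 34.4 cm^3/s/cm^2

34.4 cm^3/s/cm^2


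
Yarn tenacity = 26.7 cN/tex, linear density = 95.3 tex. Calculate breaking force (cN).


Formula: Breaking force = Tenacity * Linear density
F = 26.7 cN/tex * 95.3 tex
F = 2544.51 cN

2544.51 cN


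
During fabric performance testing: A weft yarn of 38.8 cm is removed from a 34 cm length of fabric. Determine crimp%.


Formula: Crimp% = ((L_yarn - L_fabric) / L_fabric) * 100
Step 1: Extension = 38.8 - 34 = 4.8 cm
Step 2: Crimp% = (4.8 / 34) * 100
Step 3: Crimp% = 0.141176 * 100 = 14.1176% ≈ 14.1%

14.1%


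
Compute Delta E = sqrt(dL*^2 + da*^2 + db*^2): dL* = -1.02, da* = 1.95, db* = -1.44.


Formula: Delta E = sqrt(dL*^2 + da*^2 + db*^2)
Step 1: dL*^2 = (-1.02)^2 = 1.0404
Step 2: da*^2 = 1.95^2 = 3.8025
Step 3: db*^2 = (-1.44)^2 = 2.0736
Step 4: Sum = 1.0404 + 3.8025 + 2.0736 = 6.9165
Step 5: Delta E = sqrt(6.9165) = 2.63

2.63 Delta E


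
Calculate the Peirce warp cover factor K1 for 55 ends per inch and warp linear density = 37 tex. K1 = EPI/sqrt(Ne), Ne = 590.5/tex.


Formula: K1 = EPI / sqrt(Ne), with Ne = 590.5 / tex_warp
Step 1: Ne = 590.5 / 37 = 15.959
Step 2: sqrt(Ne) = sqrt(15.959) = 3.9949
Step 3: K1 = 55 / 3.9949 = 13.8

13.8


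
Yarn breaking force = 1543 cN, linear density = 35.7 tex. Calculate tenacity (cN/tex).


Formula: Tenacity = Breaking force / Linear density
Tenacity = 1543 cN / 35.7 tex
Tenacity = 43.22 cN/tex

43.22 cN/tex


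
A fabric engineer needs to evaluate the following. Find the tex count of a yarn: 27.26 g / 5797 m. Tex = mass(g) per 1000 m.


Formula: Tex = (mass_g / length_m) * 1000
Substituting: Tex = (27.26 / 5797) * 1000
Intermediate: 27.26 / 5797 = 0.00470243 g/m
Tex = 0.00470243 * 1000 = 4.70 tex

4.70 tex


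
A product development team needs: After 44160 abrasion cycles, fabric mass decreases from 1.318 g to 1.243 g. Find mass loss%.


Formula: Mass loss% = ((m_before - m_after) / m_before) * 100
Step 1: Mass loss = 1.318 - 1.243 = 0.075 g
Step 2: Ratio = 0.075 / 1.318 = 0.0569044
Step 3: Mass loss% = 0.0569044 * 100 = 5.69044% ≈ 5.69%

5.69%


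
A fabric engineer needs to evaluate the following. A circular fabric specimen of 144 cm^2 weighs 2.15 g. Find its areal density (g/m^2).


Formula: GSM = mass_g / area_m2
Step 1: Convert area: 144 cm^2 = 144 / 10000 = 0.0144 m^2
Step 2: GSM = 2.15 g / 0.0144 m^2 = 149.3 g/m^2

149.3 g/m^2


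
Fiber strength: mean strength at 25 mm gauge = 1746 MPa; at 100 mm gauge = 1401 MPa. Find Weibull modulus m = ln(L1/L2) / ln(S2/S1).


Formula: m = ln(L1/L2) / ln(S2/S1)
Step 1: ln(L1/L2) = ln(25/100) = -1.38629
Step 2: S2/S1 = 1401/1746 = 0.80241
Step 3: ln(S2/S1) = ln(0.80241) = -0.22014
Step 4: m = -1.38629 / -0.22014 = 6.30

6.30 (Weibull m)


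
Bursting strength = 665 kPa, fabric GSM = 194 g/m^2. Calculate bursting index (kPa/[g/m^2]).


Formula: Bursting Index = Bursting Strength / Fabric GSM
BI = 665 kPa / 194 g/m^2
BI = 3.428 kPa/(g/m^2)

3.428 kPa/(g/m^2)


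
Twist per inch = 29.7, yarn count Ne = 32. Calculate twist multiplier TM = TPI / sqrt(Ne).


Formula: TM = TPI / sqrt(Ne)
Step 1: sqrt(Ne) = sqrt(32) = 5.6569
Step 2: TM = 29.7 / 5.6569 = 5.25

5.25 TM


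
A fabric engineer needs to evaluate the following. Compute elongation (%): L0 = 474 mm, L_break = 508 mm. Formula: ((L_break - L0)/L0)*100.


Formula: Elongation (%) = ((L_break - L0) / L0) * 100
Step 1: Extension = 508 - 474 = 34 mm
Step 2: Elongation = (34 / 474) * 100
Step 3: Elongation = 0.07173 * 100 = 7.173% ≈ 7.2%

7.2%


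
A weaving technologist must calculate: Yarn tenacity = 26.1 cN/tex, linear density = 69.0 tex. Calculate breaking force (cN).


Formula: Breaking force = Tenacity * Linear density
F = 26.1 cN/tex * 69.0 tex
F = 1800.90 cN

1800.90 cN


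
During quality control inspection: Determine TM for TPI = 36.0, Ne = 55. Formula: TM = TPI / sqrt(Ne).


Formula: TM = TPI / sqrt(Ne)
Step 1: sqrt(Ne) = sqrt(55) = 7.4162
Step 2: TM = 36.0 / 7.4162 = 4.85

4.85 TM


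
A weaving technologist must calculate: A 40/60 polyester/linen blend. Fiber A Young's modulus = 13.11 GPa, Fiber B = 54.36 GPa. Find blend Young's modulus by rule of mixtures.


Formula: Blend property = (fraction_A * property_A) + (fraction_B * property_B)
Step 1: Contribution A = 40/100 * 13.11 GPa = 5.244 GPa
Step 2: Contribution B = 60/100 * 54.36 GPa = 32.616 GPa
Step 3: Blend Young's modulus = 5.244 + 32.616 = 37.86 GPa

37.86 GPa


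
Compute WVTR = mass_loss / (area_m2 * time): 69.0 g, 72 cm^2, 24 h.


Formula: WVTR = mass_loss / (area * time)
Step 1: Convert area: 72 cm^2 = 0.0072 m^2
Step 2: WVTR = 69.0 g / (0.0072 m^2 * 24 h)
Step 3: WVTR = 69.0 / 0.1728 = 399.3 g/m^2/h

399.3 g/m^2/h


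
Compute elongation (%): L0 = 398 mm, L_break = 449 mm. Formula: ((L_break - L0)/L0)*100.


Formula: Elongation (%) = ((L_break - L0) / L0) * 100
Step 1: Extension = 449 - 398 = 51 mm
Step 2: Elongation = (51 / 398) * 100
Step 3: Elongation = 0.128141 * 100 = 12.8141% ≈ 12.8%

12.8%


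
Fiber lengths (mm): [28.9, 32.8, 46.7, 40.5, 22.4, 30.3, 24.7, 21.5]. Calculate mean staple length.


Formula: Mean = sum of lengths / count
Sum = 28.9 + 32.8 + 46.7 + 40.5 + 22.4 + 30.3 + 24.7 + 21.5
Sum = 247.8 mm
Mean = 247.8 / 8 = 30.98 mm

30.98 mm


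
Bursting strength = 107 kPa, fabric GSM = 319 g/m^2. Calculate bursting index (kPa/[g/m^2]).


Formula: Bursting Index = Bursting Strength / Fabric GSM
BI = 107 kPa / 319 g/m^2
BI = 0.335 kPa/(g/m^2)

0.335 kPa/(g/m^2)


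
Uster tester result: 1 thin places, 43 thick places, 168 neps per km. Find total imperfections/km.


Formula: Total = thin places + thick places + neps
Total = 1 + 43 + 168
Total = 212 imperfections/km

212 imperfections/km


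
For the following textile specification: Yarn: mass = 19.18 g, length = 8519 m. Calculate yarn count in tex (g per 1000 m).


Formula: Tex = (mass_g / length_m) * 1000
Substituting: Tex = (19.18 / 8519) * 1000
Intermediate: 19.18 / 8519 = 0.00225144 g/m
Tex = 0.00225144 * 1000 = 2.25 tex

2.25 tex


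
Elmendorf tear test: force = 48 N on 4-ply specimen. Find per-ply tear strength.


Formula: Per-ply strength = Total force / Number of plies
Per-ply = 48 N / 4
Per-ply = 12 N

12 N


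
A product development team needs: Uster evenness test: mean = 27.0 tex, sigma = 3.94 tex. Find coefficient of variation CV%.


Formula: CV% = (standard deviation / mean) * 100
Step 1: Ratio = 3.94 / 27.0 = 0.145926
Step 2: CV% = 0.145926 * 100 = 14.5926% ≈ 14.6%

14.6%


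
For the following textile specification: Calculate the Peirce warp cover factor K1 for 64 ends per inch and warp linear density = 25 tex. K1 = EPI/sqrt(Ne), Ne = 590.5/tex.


Formula: K1 = EPI / sqrt(Ne), with Ne = 590.5 / tex_warp
Step 1: Ne = 590.5 / 25 = 23.62
Step 2: sqrt(Ne) = sqrt(23.62) = 4.86
Step 3: K1 = 64 / 4.86 = 13.2

13.2


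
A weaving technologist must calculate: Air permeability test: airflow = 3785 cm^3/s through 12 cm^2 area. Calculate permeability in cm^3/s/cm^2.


Formula: Air Permeability = Airflow / Test Area
AP = 3785 cm^3/s / 12 cm^2
AP = 315.4 cm^3/s/cm^2

315.4 cm^3/s/cm^2


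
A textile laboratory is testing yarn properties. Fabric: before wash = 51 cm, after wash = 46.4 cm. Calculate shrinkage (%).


Formula: Shrinkage% = ((L_before - L_after) / L_before) * 100
Step 1: Shrinkage = 51 - 46.4 = 4.6 cm
Step 2: Shrinkage% = (4.6 / 51) * 100
Step 3: Shrinkage% = 0.090196 * 100 = 9.0196% ≈ 9.0%

9.0%


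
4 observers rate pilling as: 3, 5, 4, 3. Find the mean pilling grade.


Formula: Mean = sum / count
Sum = 3 + 5 + 4 + 3 = 15
Mean = 15 / 4 = 3.8

3.8


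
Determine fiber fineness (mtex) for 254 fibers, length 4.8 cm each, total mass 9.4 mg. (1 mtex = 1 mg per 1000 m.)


Formula: fineness (mtex) = mass (mg) / total length (km) = (mass_mg / total_length_m) * 1000
Step 1: Convert fiber length: 4.8 cm = 0.048 m
Step 2: Total fiber length = 254 * 0.048 = 12.192 m
Step 3: Linear density = 9.4 mg / 12.192 m = 0.7710 mg/m
Step 4: fineness = 0.7710 * 1000 = 771.0 mtex

771.0 mtex


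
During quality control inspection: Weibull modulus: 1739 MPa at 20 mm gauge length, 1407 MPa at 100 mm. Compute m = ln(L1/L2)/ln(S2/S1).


Formula: m = ln(L1/L2) / ln(S2/S1)
Step 1: ln(L1/L2) = ln(20/100) = -1.60944
Step 2: S2/S1 = 1407/1739 = 0.80909
Step 3: ln(S2/S1) = ln(0.80909) = -0.21185
Step 4: m = -1.60944 / -0.21185 = 7.60

7.60 (Weibull m)


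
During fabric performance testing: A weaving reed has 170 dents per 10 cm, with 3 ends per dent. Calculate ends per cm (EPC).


Formula: EPC = (dents per 10 cm * ends per dent) / 10
Step 1: Total ends per 10 cm = 170 * 3 = 510
Step 2: EPC = 510 / 10 = 51.0 ends/cm

51.0 ends/cm


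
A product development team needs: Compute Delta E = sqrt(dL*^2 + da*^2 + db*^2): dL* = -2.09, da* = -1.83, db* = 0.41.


Formula: Delta E = sqrt(dL*^2 + da*^2 + db*^2)
Step 1: dL*^2 = (-2.09)^2 = 4.3681
Step 2: da*^2 = (-1.83)^2 = 3.3489
Step 3: db*^2 = 0.41^2 = 0.1681
Step 4: Sum = 4.3681 + 3.3489 + 0.1681 = 7.8851
Step 5: Delta E = sqrt(7.8851) = 2.81

2.81 Delta E


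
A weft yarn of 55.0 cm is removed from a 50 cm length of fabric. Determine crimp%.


Formula: Crimp% = ((L_yarn - L_fabric) / L_fabric) * 100
Step 1: Extension = 55.0 - 50 = 5.0 cm
Step 2: Crimp% = (5.0 / 50) * 100
Step 3: Crimp% = 0.1 * 100 = 10.0%

10.0%


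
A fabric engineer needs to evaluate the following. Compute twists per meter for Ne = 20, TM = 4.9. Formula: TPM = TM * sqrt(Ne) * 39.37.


Formula: TPM = TM * sqrt(Ne) * 39.37
Step 1: sqrt(Ne) = sqrt(20) = 4.4721
Step 2: TM * sqrt(Ne) = 4.9 * 4.4721 = 21.9133
Step 3: TPM = 21.9133 * 39.37 = 863 twists/m

863 twists/m


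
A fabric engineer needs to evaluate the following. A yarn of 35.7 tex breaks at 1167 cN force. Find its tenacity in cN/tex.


Formula: Tenacity = Breaking force / Linear density
Tenacity = 1167 cN / 35.7 tex
Tenacity = 32.69 cN/tex

32.69 cN/tex


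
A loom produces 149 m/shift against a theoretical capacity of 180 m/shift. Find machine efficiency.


Formula: Efficiency% = (Actual output / Theoretical output) * 100
Efficiency% = (149 / 180) * 100
Efficiency% = 0.827778 * 100 = 82.7778% ≈ 82.8%

82.8%


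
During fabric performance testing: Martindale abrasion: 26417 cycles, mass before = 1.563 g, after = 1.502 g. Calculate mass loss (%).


Formula: Mass loss% = ((m_before - m_after) / m_before) * 100
Step 1: Mass loss = 1.563 - 1.502 = 0.061 g
Step 2: Ratio = 0.061 / 1.563 = 0.0390275
Step 3: Mass loss% = 0.0390275 * 100 = 3.90275% ≈ 3.90%

3.90%


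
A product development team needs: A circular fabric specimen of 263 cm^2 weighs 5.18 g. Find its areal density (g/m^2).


Formula: GSM = mass_g / area_m2
Step 1: Convert area: 263 cm^2 = 263 / 10000 = 0.0263 m^2
Step 2: GSM = 5.18 g / 0.0263 m^2 = 197.0 g/m^2

197.0 g/m^2


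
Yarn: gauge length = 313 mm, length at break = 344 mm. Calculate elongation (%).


Formula: Elongation (%) = ((L_break - L0) / L0) * 100
Step 1: Extension = 344 - 313 = 31 mm
Step 2: Elongation = (31 / 313) * 100
Step 3: Elongation = 0.099042 * 100 = 9.9042% ≈ 9.9%

9.9%


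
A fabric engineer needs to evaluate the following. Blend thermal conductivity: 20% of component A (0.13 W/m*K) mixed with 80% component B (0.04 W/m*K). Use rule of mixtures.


Formula: Blend property = (fraction_A * property_A) + (fraction_B * property_B)
Step 1: Contribution A = 20/100 * 0.13 W/m*K = 0.026 W/m*K
Step 2: Contribution B = 80/100 * 0.04 W/m*K = 0.032 W/m*K
Step 3: Blend thermal conductivity = 0.026 + 0.032 = 0.058 W/m*K

0.058 W/m*K


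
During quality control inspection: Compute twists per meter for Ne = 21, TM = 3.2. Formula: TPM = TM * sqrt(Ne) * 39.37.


Formula: TPM = TM * sqrt(Ne) * 39.37
Step 1: sqrt(Ne) = sqrt(21) = 4.5826
Step 2: TM * sqrt(Ne) = 3.2 * 4.5826 = 14.6643
Step 3: TPM = 14.6643 * 39.37 = 577 twists/m

577 twists/m


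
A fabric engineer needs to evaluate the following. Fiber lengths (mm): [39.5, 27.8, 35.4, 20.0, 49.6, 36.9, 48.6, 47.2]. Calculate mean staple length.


Formula: Mean = sum of lengths / count
Sum = 39.5 + 27.8 + 35.4 + 20.0 + 49.6 + 36.9 + 48.6 + 47.2
Sum = 305.0 mm
Mean = 305.0 / 8 = 38.13 mm

38.13 mm


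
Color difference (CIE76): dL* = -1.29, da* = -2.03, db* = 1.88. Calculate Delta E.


Formula: Delta E = sqrt(dL*^2 + da*^2 + db*^2)
Step 1: dL*^2 = (-1.29)^2 = 1.6641
Step 2: da*^2 = (-2.03)^2 = 4.1209
Step 3: db*^2 = 1.88^2 = 3.5344
Step 4: Sum = 1.6641 + 4.1209 + 3.5344 = 9.3194
Step 5: Delta E = sqrt(9.3194) = 3.05

3.05 Delta E


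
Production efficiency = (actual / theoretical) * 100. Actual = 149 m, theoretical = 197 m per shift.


Formula: Efficiency% = (Actual output / Theoretical output) * 100
Efficiency% = (149 / 197) * 100
Efficiency% = 0.756345 * 100 = 75.6345% ≈ 75.6%

75.6%


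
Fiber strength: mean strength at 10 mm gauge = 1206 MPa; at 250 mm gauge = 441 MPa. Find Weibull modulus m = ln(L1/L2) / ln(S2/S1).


Formula: m = ln(L1/L2) / ln(S2/S1)
Step 1: ln(L1/L2) = ln(10/250) = -3.21888
Step 2: S2/S1 = 441/1206 = 0.36567
Step 3: ln(S2/S1) = ln(0.36567) = -1.00602
Step 4: m = -3.21888 / -1.00602 = 3.20

3.20 (Weibull m)


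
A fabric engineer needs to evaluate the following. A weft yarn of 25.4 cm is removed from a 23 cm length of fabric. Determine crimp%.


Formula: Crimp% = ((L_yarn - L_fabric) / L_fabric) * 100
Step 1: Extension = 25.4 - 23 = 2.4 cm
Step 2: Crimp% = (2.4 / 23) * 100
Step 3: Crimp% = 0.104348 * 100 = 10.4348% ≈ 10.4%

10.4%


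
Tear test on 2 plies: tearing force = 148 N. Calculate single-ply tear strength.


Formula: Per-ply strength = Total force / Number of plies
Per-ply = 148 N / 2
Per-ply = 74 N

74 N


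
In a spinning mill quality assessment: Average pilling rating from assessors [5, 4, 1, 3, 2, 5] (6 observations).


Formula: Mean = sum / count
Sum = 5 + 4 + 1 + 3 + 2 + 5 = 20
Mean = 20 / 6 = 3.3

3.3


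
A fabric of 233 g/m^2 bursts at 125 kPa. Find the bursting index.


Formula: Bursting Index = Bursting Strength / Fabric GSM
BI = 125 kPa / 233 g/m^2
BI = 0.536 kPa/(g/m^2)

0.536 kPa/(g/m^2)


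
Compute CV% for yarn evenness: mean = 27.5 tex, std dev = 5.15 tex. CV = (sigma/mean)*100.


Formula: CV% = (standard deviation / mean) * 100
Step 1: Ratio = 5.15 / 27.5 = 0.187273
Step 2: CV% = 0.187273 * 100 = 18.7273% ≈ 18.7%

18.7%


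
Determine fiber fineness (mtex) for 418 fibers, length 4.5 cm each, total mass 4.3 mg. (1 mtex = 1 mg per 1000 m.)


Formula: fineness (mtex) = mass (mg) / total length (km) = (mass_mg / total_length_m) * 1000
Step 1: Convert fiber length: 4.5 cm = 0.045 m
Step 2: Total fiber length = 418 * 0.045 = 18.81 m
Step 3: Linear density = 4.3 mg / 18.81 m = 0.2286 mg/m
Step 4: fineness = 0.2286 * 1000 = 228.6 mtex

228.6 mtex


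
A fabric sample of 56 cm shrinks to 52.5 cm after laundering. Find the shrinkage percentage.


Formula: Shrinkage% = ((L_before - L_after) / L_before) * 100
Step 1: Shrinkage = 56 - 52.5 = 3.5 cm
Step 2: Shrinkage% = (3.5 / 56) * 100
Step 3: Shrinkage% = 0.0625 * 100 = 6.25% ≈ 6.3%

6.3%


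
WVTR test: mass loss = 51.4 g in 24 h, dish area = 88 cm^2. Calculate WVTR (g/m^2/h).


Formula: WVTR = mass_loss / (area * time)
Step 1: Convert area: 88 cm^2 = 0.0088 m^2
Step 2: WVTR = 51.4 g / (0.0088 m^2 * 24 h)
Step 3: WVTR = 51.4 / 0.2112 = 243.4 g/m^2/h

243.4 g/m^2/h


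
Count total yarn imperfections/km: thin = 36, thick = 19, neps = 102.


Formula: Total = thin places + thick places + neps
Total = 36 + 19 + 102
Total = 157 imperfections/km

157 imperfections/km


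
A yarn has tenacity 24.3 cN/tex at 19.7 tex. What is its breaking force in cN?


Formula: Breaking force = Tenacity * Linear density
F = 24.3 cN/tex * 19.7 tex
F = 478.71 cN

478.71 cN


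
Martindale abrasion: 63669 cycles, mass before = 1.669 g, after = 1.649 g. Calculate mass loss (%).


Formula: Mass loss% = ((m_before - m_after) / m_before) * 100
Step 1: Mass loss = 1.669 - 1.649 = 0.02 g
Step 2: Ratio = 0.02 / 1.669 = 0.0119832
Step 3: Mass loss% = 0.0119832 * 100 = 1.19832% ≈ 1.20%

1.20%


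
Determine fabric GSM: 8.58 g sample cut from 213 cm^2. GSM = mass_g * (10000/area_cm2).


Formula: GSM = mass_g / area_m2
Step 1: Convert area: 213 cm^2 = 213 / 10000 = 0.0213 m^2
Step 2: GSM = 8.58 g / 0.0213 m^2 = 402.8 g/m^2

402.8 g/m^2
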